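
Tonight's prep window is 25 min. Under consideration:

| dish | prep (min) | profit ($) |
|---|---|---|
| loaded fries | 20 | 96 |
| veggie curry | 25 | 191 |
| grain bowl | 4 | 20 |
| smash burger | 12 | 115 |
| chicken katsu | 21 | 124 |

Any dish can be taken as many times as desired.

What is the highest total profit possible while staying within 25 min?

230

Taking 2×smash burger: 24 min used, 230 in profit.
That's the maximum — no swap from here does better than 230.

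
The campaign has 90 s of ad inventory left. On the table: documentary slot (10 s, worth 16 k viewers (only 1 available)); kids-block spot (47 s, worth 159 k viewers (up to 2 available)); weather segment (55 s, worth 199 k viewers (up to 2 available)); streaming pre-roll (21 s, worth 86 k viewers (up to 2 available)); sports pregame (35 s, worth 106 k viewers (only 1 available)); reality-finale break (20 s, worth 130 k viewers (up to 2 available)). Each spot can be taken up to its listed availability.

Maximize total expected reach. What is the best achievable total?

432

Taking 2×streaming pre-roll + 2×reality-finale break: 82 s used, 432 in expected reach.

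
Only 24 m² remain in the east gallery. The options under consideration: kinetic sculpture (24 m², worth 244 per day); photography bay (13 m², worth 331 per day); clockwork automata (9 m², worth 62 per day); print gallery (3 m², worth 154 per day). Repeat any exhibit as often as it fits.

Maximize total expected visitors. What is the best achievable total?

By expected visitors per m²: print gallery 51.33, photography bay 25.46, kinetic sculpture 10.17, clockwork automata 6.89 lead.
Taking 8×print gallery: 24 m² used, 1232 in expected visitors.
No other feasible combination exceeds 1232.

1232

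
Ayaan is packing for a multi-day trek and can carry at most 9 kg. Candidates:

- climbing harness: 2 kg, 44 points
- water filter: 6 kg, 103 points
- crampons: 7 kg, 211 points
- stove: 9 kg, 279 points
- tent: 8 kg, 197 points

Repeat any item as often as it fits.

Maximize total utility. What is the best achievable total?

Best packing: stove — 9 kg, 279 total.
Nothing else within 9 kg beats 279.

279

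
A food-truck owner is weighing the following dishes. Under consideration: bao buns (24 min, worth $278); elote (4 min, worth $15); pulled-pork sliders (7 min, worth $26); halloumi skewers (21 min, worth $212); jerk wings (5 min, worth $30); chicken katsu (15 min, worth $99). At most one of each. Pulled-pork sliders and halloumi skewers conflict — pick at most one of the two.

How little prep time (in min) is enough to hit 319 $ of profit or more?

33

Look for the lowest-prep combination reaching 319.
bao buns + elote + jerk wings reaches 323 using 33 min.
Below 33 min the best achievable stays under 319.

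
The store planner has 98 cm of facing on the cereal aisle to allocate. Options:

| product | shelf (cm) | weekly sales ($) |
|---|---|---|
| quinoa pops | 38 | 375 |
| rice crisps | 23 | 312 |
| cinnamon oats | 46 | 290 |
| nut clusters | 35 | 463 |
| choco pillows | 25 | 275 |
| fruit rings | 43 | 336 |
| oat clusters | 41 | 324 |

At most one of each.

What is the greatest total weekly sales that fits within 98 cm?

1150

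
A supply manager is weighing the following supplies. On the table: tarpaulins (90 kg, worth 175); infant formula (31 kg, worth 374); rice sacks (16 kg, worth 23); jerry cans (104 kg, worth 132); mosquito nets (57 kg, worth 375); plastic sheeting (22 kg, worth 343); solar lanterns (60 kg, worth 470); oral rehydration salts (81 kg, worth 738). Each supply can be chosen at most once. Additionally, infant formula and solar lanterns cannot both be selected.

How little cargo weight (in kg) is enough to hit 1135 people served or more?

Look for the lowest-cargo combination reaching 1135.
Taking infant formula + rice sacks + oral rehydration salts gives 1135 (≥ 1135) for 128 kg.
Below 128 kg the best achievable stays under 1135.

128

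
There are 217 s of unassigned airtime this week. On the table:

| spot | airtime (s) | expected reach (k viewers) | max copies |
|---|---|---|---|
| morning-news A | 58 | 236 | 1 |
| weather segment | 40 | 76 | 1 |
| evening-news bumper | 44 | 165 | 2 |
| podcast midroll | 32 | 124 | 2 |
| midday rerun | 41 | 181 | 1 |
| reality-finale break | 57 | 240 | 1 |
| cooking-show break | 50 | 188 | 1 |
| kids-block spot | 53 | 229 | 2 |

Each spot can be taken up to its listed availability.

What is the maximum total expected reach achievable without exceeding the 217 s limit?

Greedy by ratio would take midday rerun + reality-finale break + 2×kids-block spot: 204 s used, total 879.
Replace kids-block spot with 2×podcast midroll: the trade gains 19 net, giving 898 at 215 s.
Nothing else within 217 s beats 898.

898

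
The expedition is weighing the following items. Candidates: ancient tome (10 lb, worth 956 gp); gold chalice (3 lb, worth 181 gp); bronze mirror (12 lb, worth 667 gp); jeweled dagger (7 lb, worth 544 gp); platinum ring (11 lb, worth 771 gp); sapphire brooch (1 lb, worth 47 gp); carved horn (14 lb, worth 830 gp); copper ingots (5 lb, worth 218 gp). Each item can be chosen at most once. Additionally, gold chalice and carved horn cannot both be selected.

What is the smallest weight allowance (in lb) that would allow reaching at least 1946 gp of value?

25

Look for the lowest-weight combination reaching 1946.
ancient tome + gold chalice + platinum ring + sapphire brooch reaches 1955 using 25 lb.
Any bundle with less than 25 lb falls short of 1946.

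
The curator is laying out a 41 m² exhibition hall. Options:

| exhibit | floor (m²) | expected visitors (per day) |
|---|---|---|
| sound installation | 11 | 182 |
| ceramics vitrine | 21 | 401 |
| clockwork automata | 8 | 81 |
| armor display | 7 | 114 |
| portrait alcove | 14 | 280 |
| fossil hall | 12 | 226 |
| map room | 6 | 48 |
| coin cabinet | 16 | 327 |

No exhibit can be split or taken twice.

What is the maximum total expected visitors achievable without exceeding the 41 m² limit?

789

Density check — coin cabinet 20.44, portrait alcove 20.00, ceramics vitrine 19.10, fossil hall 18.83 are the best per m².
Sound installation + portrait alcove + coin cabinet uses 41 of the 41 m² and totals 789.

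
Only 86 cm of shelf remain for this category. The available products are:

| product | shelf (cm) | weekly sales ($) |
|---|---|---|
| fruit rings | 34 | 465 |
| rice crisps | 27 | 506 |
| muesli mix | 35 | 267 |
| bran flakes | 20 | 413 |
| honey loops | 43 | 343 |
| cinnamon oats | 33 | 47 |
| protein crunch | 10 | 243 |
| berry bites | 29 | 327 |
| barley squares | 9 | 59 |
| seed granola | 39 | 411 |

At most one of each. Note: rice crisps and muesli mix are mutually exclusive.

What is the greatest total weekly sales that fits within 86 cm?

Density check — protein crunch 24.30, bran flakes 20.65, rice crisps 18.74, fruit rings 13.68 are the best per cm.
The ratio ordering already packs tightly: rice crisps + bran flakes + protein crunch + berry bites, 86 cm, 1489.

1489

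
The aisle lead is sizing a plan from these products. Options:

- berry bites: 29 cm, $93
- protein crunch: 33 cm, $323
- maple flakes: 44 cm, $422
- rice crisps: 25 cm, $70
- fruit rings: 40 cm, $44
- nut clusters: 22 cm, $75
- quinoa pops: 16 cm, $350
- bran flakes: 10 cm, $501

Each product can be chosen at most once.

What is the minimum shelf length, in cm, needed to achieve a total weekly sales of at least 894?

Minimise cm subject to total weekly sales ≥ 894.
nut clusters + quinoa pops + bran flakes: 926 weekly sales at 48 cm.
Below 48 cm the best achievable stays under 894.

48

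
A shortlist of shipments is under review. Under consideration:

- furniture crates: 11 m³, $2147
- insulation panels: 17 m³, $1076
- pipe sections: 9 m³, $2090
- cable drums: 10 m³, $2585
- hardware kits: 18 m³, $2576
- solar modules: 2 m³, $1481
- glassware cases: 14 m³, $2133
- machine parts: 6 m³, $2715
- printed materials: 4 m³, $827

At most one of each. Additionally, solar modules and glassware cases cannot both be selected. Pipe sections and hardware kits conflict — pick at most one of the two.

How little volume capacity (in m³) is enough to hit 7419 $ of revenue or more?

22

Minimise m³ subject to total revenue ≥ 7419.
cable drums + solar modules + machine parts + printed materials: 7608 revenue at 22 m³.
Any bundle with less than 22 m³ falls short of 7419.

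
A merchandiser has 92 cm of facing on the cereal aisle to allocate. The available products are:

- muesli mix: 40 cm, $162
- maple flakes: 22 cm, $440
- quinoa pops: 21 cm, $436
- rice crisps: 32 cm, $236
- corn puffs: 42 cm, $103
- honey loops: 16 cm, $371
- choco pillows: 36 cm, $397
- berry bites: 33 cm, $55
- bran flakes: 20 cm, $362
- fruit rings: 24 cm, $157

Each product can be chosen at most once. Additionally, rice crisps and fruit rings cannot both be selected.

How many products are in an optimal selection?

4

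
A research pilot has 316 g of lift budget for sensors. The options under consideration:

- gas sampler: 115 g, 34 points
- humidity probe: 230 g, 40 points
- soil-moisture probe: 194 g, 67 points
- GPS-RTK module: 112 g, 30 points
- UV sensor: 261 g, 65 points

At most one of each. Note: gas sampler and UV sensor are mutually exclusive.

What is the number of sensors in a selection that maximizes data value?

Best achievable data value is 101.
gas sampler + soil-moisture probe hits 101 at 309 g.
Every optimal selection uses 2 sensors.

2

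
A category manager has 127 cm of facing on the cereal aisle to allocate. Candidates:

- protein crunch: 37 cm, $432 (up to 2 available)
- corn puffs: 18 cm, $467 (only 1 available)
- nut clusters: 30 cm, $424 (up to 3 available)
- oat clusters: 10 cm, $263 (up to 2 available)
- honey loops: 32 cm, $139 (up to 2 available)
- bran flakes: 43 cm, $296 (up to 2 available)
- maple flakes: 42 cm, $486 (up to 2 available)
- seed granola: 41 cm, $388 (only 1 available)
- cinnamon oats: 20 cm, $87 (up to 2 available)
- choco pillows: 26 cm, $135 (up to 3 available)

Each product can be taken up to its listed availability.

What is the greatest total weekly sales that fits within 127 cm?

2010

By weekly sales per cm: oat clusters 26.30, corn puffs 25.94, nut clusters 14.13 lead.
The ratio heuristic lands on corn puffs + 2×nut clusters + 2×oat clusters + choco pillows (1976) but leaves 3 cm idle.
Replace oat clusters and choco pillows with protein crunch: the trade gains 34 net, giving 2010 at 125 cm.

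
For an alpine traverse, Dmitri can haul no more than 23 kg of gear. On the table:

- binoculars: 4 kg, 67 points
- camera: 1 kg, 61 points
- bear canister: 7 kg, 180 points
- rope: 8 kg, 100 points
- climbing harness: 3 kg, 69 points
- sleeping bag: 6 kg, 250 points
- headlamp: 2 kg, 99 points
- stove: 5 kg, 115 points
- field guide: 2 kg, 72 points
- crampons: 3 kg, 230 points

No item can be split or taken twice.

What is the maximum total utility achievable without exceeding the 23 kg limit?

A density-first pass picks camera + bear canister + sleeping bag + headlamp + field guide + crampons — 892 at 21 kg.
Dropping camera frees 1 kg; slotting in climbing harness (3 kg) lifts the total to 900 at 23 kg.

900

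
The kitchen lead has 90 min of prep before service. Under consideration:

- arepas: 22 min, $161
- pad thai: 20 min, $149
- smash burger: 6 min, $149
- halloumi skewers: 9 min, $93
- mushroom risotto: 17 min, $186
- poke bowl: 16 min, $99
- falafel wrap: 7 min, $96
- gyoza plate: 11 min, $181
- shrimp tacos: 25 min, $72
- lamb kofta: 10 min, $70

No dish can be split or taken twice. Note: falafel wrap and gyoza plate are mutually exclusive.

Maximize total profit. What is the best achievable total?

By profit per min: smash burger 24.83, gyoza plate 16.45, falafel wrap 13.71 lead.
Taking pad thai + smash burger + halloumi skewers + mushroom risotto + poke bowl + gyoza plate + lamb kofta: 89 min used, 927 in profit.

927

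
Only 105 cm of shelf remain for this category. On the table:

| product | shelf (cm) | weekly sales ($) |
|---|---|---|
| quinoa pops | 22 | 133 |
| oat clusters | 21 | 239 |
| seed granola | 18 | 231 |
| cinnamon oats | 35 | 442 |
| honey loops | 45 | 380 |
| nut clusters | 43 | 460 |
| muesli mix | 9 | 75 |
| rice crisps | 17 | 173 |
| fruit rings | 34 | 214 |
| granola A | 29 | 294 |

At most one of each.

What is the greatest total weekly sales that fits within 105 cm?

Taking the top-ratio products first gives oat clusters + seed granola + cinnamon oats + muesli mix + rice crisps for 1160 (100 cm).
The 38 cm tied up in oat clusters and rice crisps is better spent on nut clusters — total rises to 1208 (105 cm).
That's the maximum — no swap from here does better than 1208.

1208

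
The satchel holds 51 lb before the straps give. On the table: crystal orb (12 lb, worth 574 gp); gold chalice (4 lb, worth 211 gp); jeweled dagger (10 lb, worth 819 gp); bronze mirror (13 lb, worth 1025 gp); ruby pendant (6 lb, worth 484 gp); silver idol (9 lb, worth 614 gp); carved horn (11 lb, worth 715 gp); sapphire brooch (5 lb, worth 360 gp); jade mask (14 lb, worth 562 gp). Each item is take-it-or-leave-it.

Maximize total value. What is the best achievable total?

3657

Taking the top-ratio items first gives gold chalice + jeweled dagger + bronze mirror + ruby pendant + silver idol + sapphire brooch for 3513 (47 lb).
Dropping gold chalice and sapphire brooch frees 9 lb; slotting in carved horn (11 lb) lifts the total to 3657 at 49 lb.
The closest alternative, gold chalice + jeweled dagger + bronze mirror + ruby pendant + carved horn + sapphire brooch, reaches only 3614.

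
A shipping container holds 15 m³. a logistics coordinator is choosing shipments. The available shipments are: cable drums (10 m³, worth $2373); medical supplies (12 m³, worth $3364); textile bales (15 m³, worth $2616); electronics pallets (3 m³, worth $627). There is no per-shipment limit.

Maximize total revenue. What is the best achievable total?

Density check — medical supplies 280.33, cable drums 237.30, electronics pallets 209.00 are the best per m³.
Best packing: medical supplies + electronics pallets — 15 m³, 3991 total.

3991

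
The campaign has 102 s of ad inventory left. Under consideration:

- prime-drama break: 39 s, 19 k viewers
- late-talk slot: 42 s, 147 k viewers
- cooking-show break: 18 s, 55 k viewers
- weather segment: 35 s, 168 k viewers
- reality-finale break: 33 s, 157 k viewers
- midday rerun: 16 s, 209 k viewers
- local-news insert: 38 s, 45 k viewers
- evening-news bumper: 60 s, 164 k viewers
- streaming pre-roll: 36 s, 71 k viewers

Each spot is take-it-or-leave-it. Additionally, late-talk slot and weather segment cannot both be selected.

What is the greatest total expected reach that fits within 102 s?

589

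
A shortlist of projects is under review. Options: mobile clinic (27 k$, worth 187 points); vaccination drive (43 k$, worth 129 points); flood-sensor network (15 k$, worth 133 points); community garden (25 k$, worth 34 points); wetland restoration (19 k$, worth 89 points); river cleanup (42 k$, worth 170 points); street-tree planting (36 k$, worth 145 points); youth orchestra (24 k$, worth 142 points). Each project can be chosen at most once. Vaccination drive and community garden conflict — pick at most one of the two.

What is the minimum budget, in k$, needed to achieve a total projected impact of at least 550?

85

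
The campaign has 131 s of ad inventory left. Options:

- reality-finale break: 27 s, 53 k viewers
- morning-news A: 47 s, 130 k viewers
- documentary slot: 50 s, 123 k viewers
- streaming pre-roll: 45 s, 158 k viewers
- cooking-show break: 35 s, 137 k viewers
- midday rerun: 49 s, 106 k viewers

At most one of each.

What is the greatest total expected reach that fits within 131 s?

425

By expected reach per s: cooking-show break 3.91, streaming pre-roll 3.51, morning-news A 2.77, documentary slot 2.46 lead.
Morning-news A + streaming pre-roll + cooking-show break uses 127 of the 131 s and totals 425.
Runner-up documentary slot + streaming pre-roll + cooking-show break tops out at 418.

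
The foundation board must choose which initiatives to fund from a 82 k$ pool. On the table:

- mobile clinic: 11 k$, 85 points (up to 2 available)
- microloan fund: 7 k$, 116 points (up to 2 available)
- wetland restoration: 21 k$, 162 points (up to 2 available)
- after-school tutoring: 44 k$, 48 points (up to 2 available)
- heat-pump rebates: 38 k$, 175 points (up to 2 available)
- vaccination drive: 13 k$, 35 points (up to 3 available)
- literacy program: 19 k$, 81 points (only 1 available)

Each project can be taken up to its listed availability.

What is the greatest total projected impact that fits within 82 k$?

726

Density check — microloan fund 16.57, mobile clinic 7.73, wetland restoration 7.71, heat-pump rebates 4.61 are the best per k$.
2×mobile clinic + 2×microloan fund + 2×wetland restoration uses 78 of the 82 k$ and totals 726.
Nothing else within 82 k$ beats 726.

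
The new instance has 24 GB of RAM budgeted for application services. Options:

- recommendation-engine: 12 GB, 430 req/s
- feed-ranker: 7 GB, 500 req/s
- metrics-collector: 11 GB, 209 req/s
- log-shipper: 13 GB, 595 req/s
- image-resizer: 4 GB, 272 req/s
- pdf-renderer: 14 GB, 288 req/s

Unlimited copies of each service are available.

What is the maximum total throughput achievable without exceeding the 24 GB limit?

The ratio heuristic lands on 3×feed-ranker (1500) but leaves 3 GB idle.
Dropping 3×feed-ranker frees 21 GB; slotting in 6×image-resizer (24 GB) lifts the total to 1632 at 24 GB.

1632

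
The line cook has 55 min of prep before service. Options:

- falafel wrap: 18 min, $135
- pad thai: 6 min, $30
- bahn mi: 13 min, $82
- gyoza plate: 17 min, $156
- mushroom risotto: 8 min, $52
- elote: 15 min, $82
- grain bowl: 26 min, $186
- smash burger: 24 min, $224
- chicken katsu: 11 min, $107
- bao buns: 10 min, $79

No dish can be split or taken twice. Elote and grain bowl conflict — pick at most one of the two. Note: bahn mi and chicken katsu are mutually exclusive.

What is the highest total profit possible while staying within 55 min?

487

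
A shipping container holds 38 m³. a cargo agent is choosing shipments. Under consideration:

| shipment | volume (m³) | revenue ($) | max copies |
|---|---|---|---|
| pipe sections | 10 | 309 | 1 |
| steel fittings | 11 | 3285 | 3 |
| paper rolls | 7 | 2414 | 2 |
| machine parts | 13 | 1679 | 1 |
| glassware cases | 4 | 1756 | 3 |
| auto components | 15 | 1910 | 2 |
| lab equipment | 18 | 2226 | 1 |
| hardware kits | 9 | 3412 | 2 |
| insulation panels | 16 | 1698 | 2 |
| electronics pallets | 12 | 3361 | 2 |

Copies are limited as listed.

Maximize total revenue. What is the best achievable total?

14506

Best packing: paper rolls + 3×glassware cases + 2×hardware kits — 37 m³, 14506 total.
That's the maximum — no swap from here does better than 14506.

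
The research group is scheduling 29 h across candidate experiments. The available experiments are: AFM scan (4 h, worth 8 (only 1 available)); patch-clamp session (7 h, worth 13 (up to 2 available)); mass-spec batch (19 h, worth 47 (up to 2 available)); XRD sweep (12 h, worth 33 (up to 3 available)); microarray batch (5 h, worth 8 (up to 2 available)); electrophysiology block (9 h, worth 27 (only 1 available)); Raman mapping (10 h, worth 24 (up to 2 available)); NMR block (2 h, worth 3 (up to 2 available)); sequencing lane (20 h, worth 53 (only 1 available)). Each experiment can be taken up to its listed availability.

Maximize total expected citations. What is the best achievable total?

80

A density-first pass picks AFM scan + XRD sweep + electrophysiology block + 2×NMR block — 74 at 29 h.
Replace AFM scan and XRD sweep and 2×NMR block with sequencing lane: the trade gains 6 net, giving 80 at 29 h.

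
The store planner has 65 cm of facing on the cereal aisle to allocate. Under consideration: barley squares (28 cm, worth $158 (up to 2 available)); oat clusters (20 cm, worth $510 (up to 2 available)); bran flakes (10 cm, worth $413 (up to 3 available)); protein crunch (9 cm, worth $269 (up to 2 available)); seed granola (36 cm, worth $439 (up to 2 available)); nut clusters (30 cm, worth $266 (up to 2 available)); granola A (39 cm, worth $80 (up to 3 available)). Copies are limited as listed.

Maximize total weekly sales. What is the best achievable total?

Density check — bran flakes 41.30, protein crunch 29.89, oat clusters 25.50 are the best per cm.
Greedy by ratio would take 3×bran flakes + 2×protein crunch: 48 cm used, total 1777.
The 9 cm tied up in protein crunch is better spent on oat clusters — total rises to 2018 (59 cm).
No other feasible combination exceeds 2018.

2018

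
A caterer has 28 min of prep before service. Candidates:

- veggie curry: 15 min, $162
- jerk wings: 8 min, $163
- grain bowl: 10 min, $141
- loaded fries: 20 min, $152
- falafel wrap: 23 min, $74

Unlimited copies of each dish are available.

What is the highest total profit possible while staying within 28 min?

Best packing: 3×jerk wings — 24 min, 489 total.

489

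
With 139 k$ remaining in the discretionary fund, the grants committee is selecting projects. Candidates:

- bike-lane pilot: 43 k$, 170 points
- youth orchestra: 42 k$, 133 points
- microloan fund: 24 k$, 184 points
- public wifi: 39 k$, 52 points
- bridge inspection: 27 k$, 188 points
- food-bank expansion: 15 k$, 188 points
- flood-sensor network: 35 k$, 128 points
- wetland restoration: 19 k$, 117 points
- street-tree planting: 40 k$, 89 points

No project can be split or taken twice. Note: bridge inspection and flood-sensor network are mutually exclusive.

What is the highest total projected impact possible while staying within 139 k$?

Best packing: bike-lane pilot + microloan fund + bridge inspection + food-bank expansion + wetland restoration — 128 k$, 847 total.
The closest alternative, youth orchestra + microloan fund + bridge inspection + food-bank expansion + wetland restoration, reaches only 810.

847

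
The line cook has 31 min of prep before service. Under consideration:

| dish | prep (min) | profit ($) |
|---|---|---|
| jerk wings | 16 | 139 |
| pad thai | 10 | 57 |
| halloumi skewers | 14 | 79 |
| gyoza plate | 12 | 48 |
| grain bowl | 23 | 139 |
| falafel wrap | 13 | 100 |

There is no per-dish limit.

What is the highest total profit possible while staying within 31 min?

Jerk wings + falafel wrap uses 29 of the 31 min and totals 239.
Every other selection either busts 31 min or fails to beat 239.

239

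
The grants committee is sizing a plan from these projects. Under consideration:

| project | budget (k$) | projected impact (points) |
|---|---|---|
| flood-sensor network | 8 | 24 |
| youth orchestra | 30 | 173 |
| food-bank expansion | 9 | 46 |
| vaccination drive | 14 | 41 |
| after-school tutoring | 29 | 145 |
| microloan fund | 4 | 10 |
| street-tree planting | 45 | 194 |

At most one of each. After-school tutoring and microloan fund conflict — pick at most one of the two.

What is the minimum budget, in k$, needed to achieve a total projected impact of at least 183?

Need the lightest bundle worth ≥ 183.
youth orchestra + microloan fund reaches 183 using 34 k$.
Any bundle with less than 34 k$ falls short of 183.

34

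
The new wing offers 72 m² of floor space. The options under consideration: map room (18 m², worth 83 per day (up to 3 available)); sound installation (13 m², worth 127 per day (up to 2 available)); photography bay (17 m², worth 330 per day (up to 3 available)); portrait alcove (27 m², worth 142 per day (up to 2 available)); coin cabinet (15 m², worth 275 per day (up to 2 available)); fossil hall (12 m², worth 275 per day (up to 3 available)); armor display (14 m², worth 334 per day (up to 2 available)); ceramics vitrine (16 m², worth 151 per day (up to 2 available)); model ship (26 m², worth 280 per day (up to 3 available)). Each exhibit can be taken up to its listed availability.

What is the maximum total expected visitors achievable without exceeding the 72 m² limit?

1548

Taking the top-ratio exhibits first gives 3×fossil hall + 2×armor display for 1493 (64 m²).
The 12 m² tied up in fossil hall is better spent on photography bay — total rises to 1548 (69 m²).
That's the maximum — no swap from here does better than 1548.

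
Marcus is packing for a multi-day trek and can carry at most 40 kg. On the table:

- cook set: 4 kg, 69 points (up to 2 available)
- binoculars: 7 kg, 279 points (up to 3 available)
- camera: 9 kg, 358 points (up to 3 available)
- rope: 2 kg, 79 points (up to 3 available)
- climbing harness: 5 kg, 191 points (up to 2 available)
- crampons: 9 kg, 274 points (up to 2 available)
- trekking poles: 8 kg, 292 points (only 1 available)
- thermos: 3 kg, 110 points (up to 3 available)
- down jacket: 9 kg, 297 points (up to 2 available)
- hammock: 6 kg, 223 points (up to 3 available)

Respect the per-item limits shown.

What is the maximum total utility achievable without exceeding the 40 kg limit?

Density check — binoculars 39.86, camera 39.78, rope 39.50 are the best per kg.
A density-first pass picks 3×binoculars + 2×camera — 1553 at 39 kg.
The 14 kg tied up in 2×binoculars is better spent on camera + 3×rope — total rises to 1590 (40 kg).

1590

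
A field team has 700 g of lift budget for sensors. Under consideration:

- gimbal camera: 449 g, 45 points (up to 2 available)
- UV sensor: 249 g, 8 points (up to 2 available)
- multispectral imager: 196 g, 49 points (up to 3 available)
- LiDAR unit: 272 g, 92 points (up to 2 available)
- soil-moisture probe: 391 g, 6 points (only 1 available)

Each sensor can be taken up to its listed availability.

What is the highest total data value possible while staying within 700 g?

Greedy by ratio would take 2×LiDAR unit: 544 g used, total 184.
Replace LiDAR unit with 2×multispectral imager: the trade gains 6 net, giving 190 at 664 g.

190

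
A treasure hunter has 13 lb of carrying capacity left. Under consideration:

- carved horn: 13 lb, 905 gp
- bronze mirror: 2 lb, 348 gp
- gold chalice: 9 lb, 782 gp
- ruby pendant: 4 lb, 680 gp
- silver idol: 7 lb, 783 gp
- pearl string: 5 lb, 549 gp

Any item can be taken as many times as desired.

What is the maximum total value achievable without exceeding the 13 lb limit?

2088

By value per lb: bronze mirror 174.00, ruby pendant 170.00, silver idol 111.86 lead.
6×bronze mirror uses 12 of the 13 lb and totals 2088.
Every other selection either busts 13 lb or fails to beat 2088.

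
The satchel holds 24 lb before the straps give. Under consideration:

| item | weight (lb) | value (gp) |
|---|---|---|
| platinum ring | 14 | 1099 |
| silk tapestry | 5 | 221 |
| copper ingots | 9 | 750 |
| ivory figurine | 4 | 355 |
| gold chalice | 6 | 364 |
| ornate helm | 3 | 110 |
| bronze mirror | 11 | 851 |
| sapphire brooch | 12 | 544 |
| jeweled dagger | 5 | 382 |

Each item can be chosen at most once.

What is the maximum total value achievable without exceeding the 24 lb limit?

Taking copper ingots + ivory figurine + bronze mirror: 24 lb used, 1956 in value.
Runner-up copper ingots + ivory figurine + gold chalice + jeweled dagger tops out at 1851.

1956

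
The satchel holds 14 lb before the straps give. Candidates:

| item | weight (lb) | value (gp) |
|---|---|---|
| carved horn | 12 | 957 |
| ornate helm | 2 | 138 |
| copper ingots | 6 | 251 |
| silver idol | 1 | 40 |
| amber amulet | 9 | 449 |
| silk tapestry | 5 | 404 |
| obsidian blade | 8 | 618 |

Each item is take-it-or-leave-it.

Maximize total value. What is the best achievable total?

1095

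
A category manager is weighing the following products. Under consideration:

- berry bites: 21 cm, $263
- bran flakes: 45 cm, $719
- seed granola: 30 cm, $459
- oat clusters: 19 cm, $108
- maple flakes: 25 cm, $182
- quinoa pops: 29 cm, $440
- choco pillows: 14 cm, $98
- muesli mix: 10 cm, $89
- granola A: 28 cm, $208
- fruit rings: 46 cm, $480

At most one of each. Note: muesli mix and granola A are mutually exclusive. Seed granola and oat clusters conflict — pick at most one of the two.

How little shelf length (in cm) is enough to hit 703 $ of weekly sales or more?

Need the lightest bundle worth ≥ 703.
bran flakes reaches 719 using 45 cm.
Any bundle with less than 45 cm falls short of 703.

45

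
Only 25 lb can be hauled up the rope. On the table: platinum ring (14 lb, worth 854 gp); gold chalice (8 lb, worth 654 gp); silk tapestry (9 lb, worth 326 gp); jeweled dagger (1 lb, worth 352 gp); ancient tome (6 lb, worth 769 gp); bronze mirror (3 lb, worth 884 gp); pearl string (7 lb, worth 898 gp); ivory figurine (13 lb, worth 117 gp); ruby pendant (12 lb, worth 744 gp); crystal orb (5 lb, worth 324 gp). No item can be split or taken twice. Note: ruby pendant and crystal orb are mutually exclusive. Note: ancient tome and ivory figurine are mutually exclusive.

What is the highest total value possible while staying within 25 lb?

Taking gold chalice + jeweled dagger + ancient tome + bronze mirror + pearl string: 25 lb used, 3557 in value.

3557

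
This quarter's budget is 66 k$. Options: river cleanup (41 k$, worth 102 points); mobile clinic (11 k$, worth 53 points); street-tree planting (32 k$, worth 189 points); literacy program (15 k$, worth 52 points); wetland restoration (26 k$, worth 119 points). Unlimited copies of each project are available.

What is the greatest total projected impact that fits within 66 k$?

By projected impact per k$: street-tree planting 5.91, mobile clinic 4.82, wetland restoration 4.58 lead.
The ratio ordering already packs tightly: 2×street-tree planting, 64 k$, 378.
Nothing else within 66 k$ beats 378.

378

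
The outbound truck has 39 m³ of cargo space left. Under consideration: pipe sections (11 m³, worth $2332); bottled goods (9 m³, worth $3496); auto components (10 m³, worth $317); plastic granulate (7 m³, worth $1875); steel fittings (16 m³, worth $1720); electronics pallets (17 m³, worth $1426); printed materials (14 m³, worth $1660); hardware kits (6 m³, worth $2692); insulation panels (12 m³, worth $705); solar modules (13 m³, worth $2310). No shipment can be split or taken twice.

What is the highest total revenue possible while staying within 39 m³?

10830

By revenue per m³: hardware kits 448.67, bottled goods 388.44, plastic granulate 267.86, pipe sections 212.00 lead.
A density-first pass picks pipe sections + bottled goods + plastic granulate + hardware kits — 10395 at 33 m³.
Dropping plastic granulate frees 7 m³; slotting in solar modules (13 m³) lifts the total to 10830 at 39 m³.
Runner-up pipe sections + bottled goods + plastic granulate + hardware kits tops out at 10395.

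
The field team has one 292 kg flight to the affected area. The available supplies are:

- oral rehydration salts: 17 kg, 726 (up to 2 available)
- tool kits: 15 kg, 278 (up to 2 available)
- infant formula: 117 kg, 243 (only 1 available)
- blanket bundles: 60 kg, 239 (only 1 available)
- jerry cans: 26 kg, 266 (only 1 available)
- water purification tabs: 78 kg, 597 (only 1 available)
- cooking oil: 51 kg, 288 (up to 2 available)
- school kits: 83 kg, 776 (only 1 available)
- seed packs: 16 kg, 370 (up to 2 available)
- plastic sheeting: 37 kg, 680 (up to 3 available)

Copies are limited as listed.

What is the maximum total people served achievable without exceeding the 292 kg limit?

5564

Ranking by ratio (people served/kg): oral rehydration salts 42.71, seed packs 23.12, tool kits 18.53, plastic sheeting 18.38.
Greedy by ratio would take 2×oral rehydration salts + 2×tool kits + jerry cans + cooking oil + 2×seed packs + 3×plastic sheeting: 284 kg used, total 5342.
Replace jerry cans and cooking oil with school kits: the trade gains 222 net, giving 5564 at 290 kg.
That's the maximum — no swap from here does better than 5564.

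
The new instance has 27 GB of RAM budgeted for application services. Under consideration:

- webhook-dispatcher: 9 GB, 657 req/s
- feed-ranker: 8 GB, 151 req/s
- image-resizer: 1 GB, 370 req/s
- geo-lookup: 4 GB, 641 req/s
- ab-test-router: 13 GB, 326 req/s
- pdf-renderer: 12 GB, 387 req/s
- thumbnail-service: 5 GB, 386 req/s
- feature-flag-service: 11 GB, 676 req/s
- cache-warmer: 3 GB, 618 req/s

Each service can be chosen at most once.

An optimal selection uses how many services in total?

5

Best achievable throughput is 2691.
For example image-resizer + geo-lookup + thumbnail-service + feature-flag-service + cache-warmer achieves it, using 24 GB.
Any selection reaching 2691 contains exactly 5 services.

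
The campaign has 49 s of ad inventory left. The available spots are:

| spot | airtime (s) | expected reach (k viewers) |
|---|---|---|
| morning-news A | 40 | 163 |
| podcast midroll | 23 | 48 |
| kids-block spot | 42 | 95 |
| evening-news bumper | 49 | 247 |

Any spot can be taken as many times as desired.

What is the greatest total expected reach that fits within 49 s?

247

Best packing: evening-news bumper — 49 s, 247 total.
That's the maximum — no swap from here does better than 247.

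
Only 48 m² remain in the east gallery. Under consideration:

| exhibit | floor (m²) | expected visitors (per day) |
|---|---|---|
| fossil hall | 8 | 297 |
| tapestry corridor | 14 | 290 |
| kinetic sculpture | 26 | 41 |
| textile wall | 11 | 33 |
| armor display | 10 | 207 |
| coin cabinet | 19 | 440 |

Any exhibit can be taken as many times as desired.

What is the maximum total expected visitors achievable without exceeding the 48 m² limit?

1782

Taking 6×fossil hall: 48 m² used, 1782 in expected visitors.
That's the maximum — no swap from here does better than 1782.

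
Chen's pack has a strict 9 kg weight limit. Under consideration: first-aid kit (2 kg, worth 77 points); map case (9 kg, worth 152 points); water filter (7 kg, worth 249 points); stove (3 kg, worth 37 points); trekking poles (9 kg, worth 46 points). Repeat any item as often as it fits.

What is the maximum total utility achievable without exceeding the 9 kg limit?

Density check — first-aid kit 38.50, water filter 35.57, map case 16.89 are the best per kg.
The ratio heuristic lands on 4×first-aid kit (308) but leaves 1 kg idle.
Dropping 3×first-aid kit frees 6 kg; slotting in water filter (7 kg) lifts the total to 326 at 9 kg.
Nothing else within 9 kg beats 326.

326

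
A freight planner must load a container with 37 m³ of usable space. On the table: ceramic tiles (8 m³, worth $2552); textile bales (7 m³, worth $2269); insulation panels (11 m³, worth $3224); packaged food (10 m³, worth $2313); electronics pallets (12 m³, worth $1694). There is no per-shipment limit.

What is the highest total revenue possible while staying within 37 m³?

11911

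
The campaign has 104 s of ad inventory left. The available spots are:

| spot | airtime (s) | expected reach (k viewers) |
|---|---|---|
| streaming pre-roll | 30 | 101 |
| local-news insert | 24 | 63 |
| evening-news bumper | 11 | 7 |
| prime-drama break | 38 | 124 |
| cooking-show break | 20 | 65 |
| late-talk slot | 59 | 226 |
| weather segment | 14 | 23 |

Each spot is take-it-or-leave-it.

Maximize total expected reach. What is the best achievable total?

354

Filling by ratio: streaming pre-roll + late-talk slot + weather segment for 350, with 1 s left unused.
Replace streaming pre-roll and weather segment with local-news insert + cooking-show break: the trade gains 4 net, giving 354 at 103 s.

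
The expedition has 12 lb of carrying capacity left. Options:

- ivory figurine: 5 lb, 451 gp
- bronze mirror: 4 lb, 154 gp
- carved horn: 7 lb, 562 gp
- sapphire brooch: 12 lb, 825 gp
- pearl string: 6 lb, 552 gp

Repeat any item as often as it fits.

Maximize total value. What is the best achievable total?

Best packing: 2×pearl string — 12 lb, 1104 total.
No other feasible combination exceeds 1104.

1104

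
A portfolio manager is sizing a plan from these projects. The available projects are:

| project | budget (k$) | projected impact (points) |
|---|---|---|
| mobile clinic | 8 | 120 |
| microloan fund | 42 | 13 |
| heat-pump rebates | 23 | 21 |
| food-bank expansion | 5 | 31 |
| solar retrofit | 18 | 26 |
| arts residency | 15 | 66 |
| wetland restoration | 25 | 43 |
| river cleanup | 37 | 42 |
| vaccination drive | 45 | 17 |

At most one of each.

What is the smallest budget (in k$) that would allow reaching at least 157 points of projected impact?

23

Minimise k$ subject to total projected impact ≥ 157.
mobile clinic + arts residency reaches 186 using 23 k$.
Any bundle with less than 23 k$ falls short of 157.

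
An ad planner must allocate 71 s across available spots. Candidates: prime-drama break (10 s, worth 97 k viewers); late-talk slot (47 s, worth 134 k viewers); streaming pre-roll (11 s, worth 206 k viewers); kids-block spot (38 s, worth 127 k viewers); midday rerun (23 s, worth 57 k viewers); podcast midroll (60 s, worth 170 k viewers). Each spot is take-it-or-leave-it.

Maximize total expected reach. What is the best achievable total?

437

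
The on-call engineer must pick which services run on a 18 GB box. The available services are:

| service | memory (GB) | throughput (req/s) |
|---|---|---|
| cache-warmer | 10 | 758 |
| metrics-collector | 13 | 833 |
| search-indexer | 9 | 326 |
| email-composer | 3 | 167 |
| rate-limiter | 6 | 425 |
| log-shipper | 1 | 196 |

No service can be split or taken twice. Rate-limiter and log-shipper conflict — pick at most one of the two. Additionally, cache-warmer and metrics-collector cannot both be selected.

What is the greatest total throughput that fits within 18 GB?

Taking metrics-collector + email-composer + log-shipper: 17 GB used, 1196 in throughput.
The spare 1 GB is too small for any remaining service, and no feasible exchange beats 1196.

1196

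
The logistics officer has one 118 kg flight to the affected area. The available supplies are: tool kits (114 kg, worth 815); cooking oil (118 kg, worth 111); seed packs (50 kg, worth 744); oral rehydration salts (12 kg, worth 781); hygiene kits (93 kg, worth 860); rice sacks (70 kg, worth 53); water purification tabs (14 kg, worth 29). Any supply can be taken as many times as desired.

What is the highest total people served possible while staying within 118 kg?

7029

Best packing: 9×oral rehydration salts — 108 kg, 7029 total.
Every other selection either busts 118 kg or fails to beat 7029.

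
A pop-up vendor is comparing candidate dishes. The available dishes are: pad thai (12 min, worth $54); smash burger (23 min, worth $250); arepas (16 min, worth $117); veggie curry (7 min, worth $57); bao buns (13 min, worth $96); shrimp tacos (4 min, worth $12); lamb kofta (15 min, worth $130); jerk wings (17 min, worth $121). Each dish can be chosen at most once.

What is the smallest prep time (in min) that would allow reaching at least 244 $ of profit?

23

Look for the lowest-prep combination reaching 244.
Taking smash burger gives 250 (≥ 244) for 23 min.
Below 23 min the best achievable stays under 244.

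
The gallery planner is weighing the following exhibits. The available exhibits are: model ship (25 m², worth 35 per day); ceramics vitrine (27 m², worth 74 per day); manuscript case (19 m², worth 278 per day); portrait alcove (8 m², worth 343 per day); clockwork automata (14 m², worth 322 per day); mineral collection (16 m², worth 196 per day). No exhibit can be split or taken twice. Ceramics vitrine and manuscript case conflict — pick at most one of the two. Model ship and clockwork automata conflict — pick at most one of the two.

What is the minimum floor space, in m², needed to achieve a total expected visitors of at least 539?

22

Need the lightest bundle worth ≥ 539.
Taking portrait alcove + clockwork automata gives 665 (≥ 539) for 22 m².
Any bundle with less than 22 m² falls short of 539.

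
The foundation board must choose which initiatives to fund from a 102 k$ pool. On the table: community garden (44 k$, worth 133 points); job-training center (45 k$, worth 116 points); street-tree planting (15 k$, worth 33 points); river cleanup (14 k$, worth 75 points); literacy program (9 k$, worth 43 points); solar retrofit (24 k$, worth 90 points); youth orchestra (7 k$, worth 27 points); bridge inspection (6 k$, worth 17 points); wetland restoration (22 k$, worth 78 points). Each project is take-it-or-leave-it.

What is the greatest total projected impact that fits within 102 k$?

Taking the top-ratio projects first gives street-tree planting + river cleanup + literacy program + solar retrofit + youth orchestra + bridge inspection + wetland restoration for 363 (97 k$).
Replace street-tree planting and solar retrofit with community garden: the trade gains 10 net, giving 373 at 102 k$.

373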